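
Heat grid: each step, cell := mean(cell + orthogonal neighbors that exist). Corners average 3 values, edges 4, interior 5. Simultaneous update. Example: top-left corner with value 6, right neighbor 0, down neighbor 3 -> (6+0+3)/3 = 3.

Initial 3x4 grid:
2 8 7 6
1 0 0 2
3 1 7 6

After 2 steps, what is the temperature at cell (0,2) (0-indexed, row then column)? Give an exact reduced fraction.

Answer: 177/40

Derivation:
Step 1: cell (0,2) = 21/4
Step 2: cell (0,2) = 177/40
Full grid after step 2:
  113/36 91/24 177/40 55/12
  53/24 137/50 349/100 167/40
  71/36 119/48 289/80 4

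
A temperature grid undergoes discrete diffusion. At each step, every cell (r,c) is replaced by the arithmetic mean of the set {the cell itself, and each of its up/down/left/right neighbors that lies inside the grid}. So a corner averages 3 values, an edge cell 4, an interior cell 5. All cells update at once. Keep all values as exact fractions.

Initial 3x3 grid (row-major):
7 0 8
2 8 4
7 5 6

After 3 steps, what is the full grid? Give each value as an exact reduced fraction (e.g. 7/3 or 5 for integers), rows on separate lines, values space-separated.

After step 1:
  3 23/4 4
  6 19/5 13/2
  14/3 13/2 5
After step 2:
  59/12 331/80 65/12
  131/30 571/100 193/40
  103/18 599/120 6
After step 3:
  3221/720 24217/4800 3451/720
  4661/900 28837/6000 13171/2400
  5429/1080 40363/7200 949/180

Answer: 3221/720 24217/4800 3451/720
4661/900 28837/6000 13171/2400
5429/1080 40363/7200 949/180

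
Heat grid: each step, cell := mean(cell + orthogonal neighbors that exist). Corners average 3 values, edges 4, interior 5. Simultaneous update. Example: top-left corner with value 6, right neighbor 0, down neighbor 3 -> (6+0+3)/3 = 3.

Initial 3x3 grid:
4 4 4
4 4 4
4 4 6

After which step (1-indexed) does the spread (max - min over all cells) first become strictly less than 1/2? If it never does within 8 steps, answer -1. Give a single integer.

Step 1: max=14/3, min=4, spread=2/3
Step 2: max=41/9, min=4, spread=5/9
Step 3: max=473/108, min=4, spread=41/108
  -> spread < 1/2 first at step 3
Step 4: max=28051/6480, min=731/180, spread=347/1296
Step 5: max=1662137/388800, min=7357/1800, spread=2921/15552
Step 6: max=99140539/23328000, min=889483/216000, spread=24611/186624
Step 7: max=5917442033/1399680000, min=20096741/4860000, spread=207329/2239488
Step 8: max=353953152451/83980800000, min=1075601599/259200000, spread=1746635/26873856

Answer: 3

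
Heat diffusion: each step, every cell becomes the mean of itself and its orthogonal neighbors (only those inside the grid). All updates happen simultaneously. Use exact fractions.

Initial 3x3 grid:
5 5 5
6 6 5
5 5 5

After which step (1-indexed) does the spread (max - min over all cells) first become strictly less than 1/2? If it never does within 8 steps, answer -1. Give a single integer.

Step 1: max=11/2, min=5, spread=1/2
Step 2: max=647/120, min=413/80, spread=11/48
  -> spread < 1/2 first at step 2
Step 3: max=38599/7200, min=623/120, spread=1219/7200
Step 4: max=2300603/432000, min=500759/96000, spread=755/6912
Step 5: max=137705491/25920000, min=90480119/17280000, spread=6353/82944
Step 6: max=8241058127/1555200000, min=5438277293/1036800000, spread=53531/995328
Step 7: max=493800444319/93312000000, min=12105614173/2304000000, spread=450953/11943936
Step 8: max=29593949793443/5598720000000, min=19630366450837/3732480000000, spread=3799043/143327232

Answer: 2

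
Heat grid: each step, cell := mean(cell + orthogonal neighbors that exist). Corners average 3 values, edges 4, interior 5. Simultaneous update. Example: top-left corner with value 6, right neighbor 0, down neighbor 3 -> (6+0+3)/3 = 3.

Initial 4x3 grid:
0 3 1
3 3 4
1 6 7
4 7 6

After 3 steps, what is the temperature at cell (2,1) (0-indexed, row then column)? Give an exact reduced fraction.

Step 1: cell (2,1) = 24/5
Step 2: cell (2,1) = 118/25
Step 3: cell (2,1) = 13169/3000
Full grid after step 3:
  143/60 37007/14400 6673/2160
  6767/2400 10319/3000 13613/3600
  9247/2400 13169/3000 2251/450
  397/90 73787/14400 11953/2160

Answer: 13169/3000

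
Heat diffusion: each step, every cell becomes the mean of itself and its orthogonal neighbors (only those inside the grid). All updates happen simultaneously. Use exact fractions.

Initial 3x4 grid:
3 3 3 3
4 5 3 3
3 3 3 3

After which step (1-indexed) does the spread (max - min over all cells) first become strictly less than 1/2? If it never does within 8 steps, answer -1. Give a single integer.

Step 1: max=15/4, min=3, spread=3/4
Step 2: max=71/20, min=3, spread=11/20
Step 3: max=10159/2880, min=123/40, spread=1303/2880
  -> spread < 1/2 first at step 3
Step 4: max=89909/25920, min=2251/720, spread=8873/25920
Step 5: max=7154939/2073600, min=90827/28800, spread=123079/414720
Step 6: max=85103261/24883200, min=1835137/576000, spread=29126713/124416000
Step 7: max=25413683219/7464960000, min=332091007/103680000, spread=300626143/1492992000
Step 8: max=1516707447001/447897600000, min=20042042623/6220800000, spread=14736075629/89579520000

Answer: 3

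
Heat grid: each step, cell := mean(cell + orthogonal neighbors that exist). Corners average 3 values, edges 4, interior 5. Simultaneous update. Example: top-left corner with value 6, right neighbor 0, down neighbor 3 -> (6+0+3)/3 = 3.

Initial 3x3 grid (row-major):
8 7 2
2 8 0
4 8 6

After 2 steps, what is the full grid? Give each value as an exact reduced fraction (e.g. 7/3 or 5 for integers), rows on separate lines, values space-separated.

Answer: 209/36 239/48 53/12
125/24 109/20 25/6
50/9 125/24 91/18

Derivation:
After step 1:
  17/3 25/4 3
  11/2 5 4
  14/3 13/2 14/3
After step 2:
  209/36 239/48 53/12
  125/24 109/20 25/6
  50/9 125/24 91/18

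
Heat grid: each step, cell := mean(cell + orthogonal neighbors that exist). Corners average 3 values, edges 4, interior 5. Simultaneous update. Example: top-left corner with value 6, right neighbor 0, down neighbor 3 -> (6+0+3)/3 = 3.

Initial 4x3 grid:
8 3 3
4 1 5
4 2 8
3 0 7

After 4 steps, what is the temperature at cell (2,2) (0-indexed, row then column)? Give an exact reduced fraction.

Answer: 19073/4800

Derivation:
Step 1: cell (2,2) = 11/2
Step 2: cell (2,2) = 71/16
Step 3: cell (2,2) = 1991/480
Step 4: cell (2,2) = 19073/4800
Full grid after step 4:
  33751/8640 678593/172800 102823/25920
  13471/3600 275917/72000 171977/43200
  18779/5400 133381/36000 19073/4800
  21749/6480 19469/5400 16991/4320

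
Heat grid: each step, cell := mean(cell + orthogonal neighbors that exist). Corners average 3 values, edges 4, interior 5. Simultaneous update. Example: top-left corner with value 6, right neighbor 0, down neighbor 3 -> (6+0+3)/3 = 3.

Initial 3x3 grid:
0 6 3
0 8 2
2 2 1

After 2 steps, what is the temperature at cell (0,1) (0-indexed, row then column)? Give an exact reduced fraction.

Step 1: cell (0,1) = 17/4
Step 2: cell (0,1) = 811/240
Full grid after step 2:
  35/12 811/240 137/36
  283/120 171/50 373/120
  85/36 197/80 101/36

Answer: 811/240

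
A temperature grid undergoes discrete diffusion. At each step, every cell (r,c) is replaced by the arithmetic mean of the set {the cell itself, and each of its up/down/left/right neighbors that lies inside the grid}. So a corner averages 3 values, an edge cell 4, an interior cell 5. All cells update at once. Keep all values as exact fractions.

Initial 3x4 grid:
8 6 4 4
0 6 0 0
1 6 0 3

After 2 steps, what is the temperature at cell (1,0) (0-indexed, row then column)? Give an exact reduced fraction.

Step 1: cell (1,0) = 15/4
Step 2: cell (1,0) = 287/80
Full grid after step 2:
  173/36 533/120 85/24 95/36
  287/80 93/25 131/50 89/48
  28/9 343/120 17/8 5/3

Answer: 287/80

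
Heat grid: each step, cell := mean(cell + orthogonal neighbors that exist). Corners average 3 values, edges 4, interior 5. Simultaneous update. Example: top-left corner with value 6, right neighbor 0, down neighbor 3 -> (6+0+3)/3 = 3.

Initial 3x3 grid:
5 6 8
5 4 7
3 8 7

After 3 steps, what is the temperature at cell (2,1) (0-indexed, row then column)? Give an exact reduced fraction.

Step 1: cell (2,1) = 11/2
Step 2: cell (2,1) = 145/24
Step 3: cell (2,1) = 8321/1440
Full grid after step 3:
  589/108 16667/2880 919/144
  15097/2880 148/25 9061/1440
  2347/432 8321/1440 691/108

Answer: 8321/1440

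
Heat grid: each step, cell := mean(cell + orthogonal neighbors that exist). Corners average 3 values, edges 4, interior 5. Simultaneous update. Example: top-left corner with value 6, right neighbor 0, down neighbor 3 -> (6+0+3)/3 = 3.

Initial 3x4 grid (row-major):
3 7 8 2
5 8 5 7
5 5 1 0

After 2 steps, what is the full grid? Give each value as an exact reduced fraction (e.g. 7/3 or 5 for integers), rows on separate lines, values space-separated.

Answer: 67/12 23/4 88/15 44/9
85/16 283/50 471/100 529/120
5 37/8 479/120 107/36

Derivation:
After step 1:
  5 13/2 11/2 17/3
  21/4 6 29/5 7/2
  5 19/4 11/4 8/3
After step 2:
  67/12 23/4 88/15 44/9
  85/16 283/50 471/100 529/120
  5 37/8 479/120 107/36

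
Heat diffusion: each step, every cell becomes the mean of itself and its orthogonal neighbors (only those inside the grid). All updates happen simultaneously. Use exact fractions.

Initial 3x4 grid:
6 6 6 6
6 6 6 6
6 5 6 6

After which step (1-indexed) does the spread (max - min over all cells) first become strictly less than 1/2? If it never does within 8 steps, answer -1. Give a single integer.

Step 1: max=6, min=17/3, spread=1/3
  -> spread < 1/2 first at step 1
Step 2: max=6, min=689/120, spread=31/120
Step 3: max=6, min=6269/1080, spread=211/1080
Step 4: max=10753/1800, min=631103/108000, spread=14077/108000
Step 5: max=644317/108000, min=5691593/972000, spread=5363/48600
Step 6: max=357131/60000, min=171219191/29160000, spread=93859/1166400
Step 7: max=577863533/97200000, min=10287325519/1749600000, spread=4568723/69984000
Step 8: max=17314381111/2916000000, min=618075564371/104976000000, spread=8387449/167961600

Answer: 1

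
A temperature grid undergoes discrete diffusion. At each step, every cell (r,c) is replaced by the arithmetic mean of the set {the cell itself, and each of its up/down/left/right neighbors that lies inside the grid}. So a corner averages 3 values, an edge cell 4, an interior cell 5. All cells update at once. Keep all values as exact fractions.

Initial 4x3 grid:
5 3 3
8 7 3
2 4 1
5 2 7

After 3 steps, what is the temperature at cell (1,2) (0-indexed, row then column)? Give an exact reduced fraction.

Step 1: cell (1,2) = 7/2
Step 2: cell (1,2) = 61/16
Step 3: cell (1,2) = 3053/800
Full grid after step 3:
  2119/432 31637/7200 191/48
  33677/7200 6599/1500 3053/800
  10549/2400 2947/750 27647/7200
  2809/720 28247/7200 7787/2160

Answer: 3053/800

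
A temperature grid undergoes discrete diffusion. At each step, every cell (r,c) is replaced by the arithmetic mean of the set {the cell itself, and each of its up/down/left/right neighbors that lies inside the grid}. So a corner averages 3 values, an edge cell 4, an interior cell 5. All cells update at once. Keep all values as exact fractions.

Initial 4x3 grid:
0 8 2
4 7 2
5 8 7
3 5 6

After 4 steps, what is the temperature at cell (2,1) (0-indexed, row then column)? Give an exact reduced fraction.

Answer: 237863/45000

Derivation:
Step 1: cell (2,1) = 32/5
Step 2: cell (2,1) = 569/100
Step 3: cell (2,1) = 32201/6000
Step 4: cell (2,1) = 237863/45000
Full grid after step 4:
  195373/43200 1329377/288000 22447/4800
  172409/36000 587093/120000 120481/24000
  546907/108000 237863/45000 387563/72000
  339077/64800 2338723/432000 60017/10800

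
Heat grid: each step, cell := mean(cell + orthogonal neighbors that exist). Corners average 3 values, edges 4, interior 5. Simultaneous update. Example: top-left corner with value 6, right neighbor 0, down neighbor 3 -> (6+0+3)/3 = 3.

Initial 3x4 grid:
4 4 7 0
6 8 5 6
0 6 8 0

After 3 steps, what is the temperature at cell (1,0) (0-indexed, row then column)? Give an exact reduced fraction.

Step 1: cell (1,0) = 9/2
Step 2: cell (1,0) = 569/120
Step 3: cell (1,0) = 36091/7200
Full grid after step 3:
  10633/2160 37651/7200 33821/7200 4879/1080
  36091/7200 15179/3000 10311/2000 6883/1600
  3461/720 12467/2400 34771/7200 1271/270

Answer: 36091/7200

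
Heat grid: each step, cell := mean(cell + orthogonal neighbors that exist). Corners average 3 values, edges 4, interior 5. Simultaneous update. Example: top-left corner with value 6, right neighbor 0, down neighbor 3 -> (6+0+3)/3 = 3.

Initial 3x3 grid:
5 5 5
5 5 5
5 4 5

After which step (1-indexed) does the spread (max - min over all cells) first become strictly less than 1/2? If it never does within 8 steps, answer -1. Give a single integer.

Answer: 1

Derivation:
Step 1: max=5, min=14/3, spread=1/3
  -> spread < 1/2 first at step 1
Step 2: max=5, min=1133/240, spread=67/240
Step 3: max=993/200, min=10363/2160, spread=1807/10800
Step 4: max=26639/5400, min=4162037/864000, spread=33401/288000
Step 5: max=2656609/540000, min=37650067/7776000, spread=3025513/38880000
Step 6: max=141244051/28800000, min=15087073133/3110400000, spread=53531/995328
Step 7: max=38088883949/7776000000, min=907087074151/186624000000, spread=450953/11943936
Step 8: max=4564591389481/933120000000, min=54478296439397/11197440000000, spread=3799043/143327232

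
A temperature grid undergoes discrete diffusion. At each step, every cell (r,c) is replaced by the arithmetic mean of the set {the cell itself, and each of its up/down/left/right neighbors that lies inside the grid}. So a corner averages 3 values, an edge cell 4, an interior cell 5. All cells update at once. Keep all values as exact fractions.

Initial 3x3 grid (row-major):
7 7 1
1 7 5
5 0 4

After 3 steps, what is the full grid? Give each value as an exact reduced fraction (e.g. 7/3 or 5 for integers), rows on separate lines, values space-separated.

Answer: 37/8 6883/1440 1915/432
1043/240 4897/1200 12161/2880
131/36 913/240 523/144

Derivation:
After step 1:
  5 11/2 13/3
  5 4 17/4
  2 4 3
After step 2:
  31/6 113/24 169/36
  4 91/20 187/48
  11/3 13/4 15/4
After step 3:
  37/8 6883/1440 1915/432
  1043/240 4897/1200 12161/2880
  131/36 913/240 523/144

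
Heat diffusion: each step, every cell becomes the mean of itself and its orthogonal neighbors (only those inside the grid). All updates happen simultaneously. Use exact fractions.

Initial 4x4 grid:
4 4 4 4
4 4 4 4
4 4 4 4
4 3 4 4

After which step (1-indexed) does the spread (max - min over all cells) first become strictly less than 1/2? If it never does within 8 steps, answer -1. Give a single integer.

Answer: 1

Derivation:
Step 1: max=4, min=11/3, spread=1/3
  -> spread < 1/2 first at step 1
Step 2: max=4, min=449/120, spread=31/120
Step 3: max=4, min=4109/1080, spread=211/1080
Step 4: max=4, min=415157/108000, spread=16843/108000
Step 5: max=35921/9000, min=3749357/972000, spread=130111/972000
Step 6: max=2152841/540000, min=112997633/29160000, spread=3255781/29160000
Step 7: max=2148893/540000, min=3398846309/874800000, spread=82360351/874800000
Step 8: max=386293559/97200000, min=102224683109/26244000000, spread=2074577821/26244000000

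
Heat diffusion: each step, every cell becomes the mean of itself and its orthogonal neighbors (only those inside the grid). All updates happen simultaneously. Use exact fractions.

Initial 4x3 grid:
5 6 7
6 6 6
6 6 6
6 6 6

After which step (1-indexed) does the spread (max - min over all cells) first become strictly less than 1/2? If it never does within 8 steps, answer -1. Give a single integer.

Answer: 2

Derivation:
Step 1: max=19/3, min=17/3, spread=2/3
Step 2: max=223/36, min=209/36, spread=7/18
  -> spread < 1/2 first at step 2
Step 3: max=2641/432, min=2543/432, spread=49/216
Step 4: max=15737/2592, min=15367/2592, spread=185/1296
Step 5: max=94027/15552, min=92597/15552, spread=715/7776
Step 6: max=187595/31104, min=185653/31104, spread=971/15552
Step 7: max=280951/46656, min=278921/46656, spread=1015/23328
Step 8: max=13471153/2239488, min=13402703/2239488, spread=34225/1119744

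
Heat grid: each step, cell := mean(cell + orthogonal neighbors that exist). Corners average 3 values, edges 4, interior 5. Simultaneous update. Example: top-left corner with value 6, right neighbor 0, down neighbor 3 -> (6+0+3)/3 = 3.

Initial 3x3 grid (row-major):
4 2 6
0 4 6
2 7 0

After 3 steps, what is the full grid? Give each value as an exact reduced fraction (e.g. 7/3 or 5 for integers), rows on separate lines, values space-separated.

After step 1:
  2 4 14/3
  5/2 19/5 4
  3 13/4 13/3
After step 2:
  17/6 217/60 38/9
  113/40 351/100 21/5
  35/12 863/240 139/36
After step 3:
  371/120 3191/900 2167/540
  2417/800 7099/2000 2369/600
  249/80 49981/14400 8393/2160

Answer: 371/120 3191/900 2167/540
2417/800 7099/2000 2369/600
249/80 49981/14400 8393/2160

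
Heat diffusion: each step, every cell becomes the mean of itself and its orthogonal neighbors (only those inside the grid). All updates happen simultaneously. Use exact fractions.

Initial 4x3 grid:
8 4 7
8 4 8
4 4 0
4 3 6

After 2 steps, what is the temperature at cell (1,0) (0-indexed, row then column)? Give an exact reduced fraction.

Answer: 349/60

Derivation:
Step 1: cell (1,0) = 6
Step 2: cell (1,0) = 349/60
Full grid after step 2:
  221/36 487/80 101/18
  349/60 251/50 1271/240
  53/12 447/100 61/16
  155/36 167/48 47/12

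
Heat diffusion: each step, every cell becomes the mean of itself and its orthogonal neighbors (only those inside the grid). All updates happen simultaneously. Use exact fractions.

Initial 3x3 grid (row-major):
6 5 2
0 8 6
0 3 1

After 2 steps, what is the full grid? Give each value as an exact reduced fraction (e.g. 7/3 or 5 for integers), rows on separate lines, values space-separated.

After step 1:
  11/3 21/4 13/3
  7/2 22/5 17/4
  1 3 10/3
After step 2:
  149/36 353/80 83/18
  377/120 102/25 979/240
  5/2 44/15 127/36

Answer: 149/36 353/80 83/18
377/120 102/25 979/240
5/2 44/15 127/36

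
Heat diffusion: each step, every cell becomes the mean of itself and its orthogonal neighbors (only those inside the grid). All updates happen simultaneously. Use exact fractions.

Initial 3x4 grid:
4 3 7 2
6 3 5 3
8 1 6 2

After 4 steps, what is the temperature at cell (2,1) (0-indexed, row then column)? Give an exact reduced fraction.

Step 1: cell (2,1) = 9/2
Step 2: cell (2,1) = 83/20
Step 3: cell (2,1) = 5299/1200
Step 4: cell (2,1) = 38357/9000
Full grid after step 4:
  580663/129600 57473/13500 24733/6000 21047/5400
  3849227/864000 1568293/360000 179371/45000 52663/13500
  195721/43200 38357/9000 109361/27000 122807/32400

Answer: 38357/9000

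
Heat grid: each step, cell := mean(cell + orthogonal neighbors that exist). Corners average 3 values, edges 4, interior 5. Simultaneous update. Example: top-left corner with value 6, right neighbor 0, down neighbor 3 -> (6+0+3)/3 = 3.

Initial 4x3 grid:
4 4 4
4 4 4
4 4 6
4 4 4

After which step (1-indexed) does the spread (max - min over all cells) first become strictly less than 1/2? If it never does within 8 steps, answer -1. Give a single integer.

Answer: 3

Derivation:
Step 1: max=14/3, min=4, spread=2/3
Step 2: max=271/60, min=4, spread=31/60
Step 3: max=2371/540, min=4, spread=211/540
  -> spread < 1/2 first at step 3
Step 4: max=232897/54000, min=3647/900, spread=14077/54000
Step 5: max=2084407/486000, min=219683/54000, spread=5363/24300
Step 6: max=62060809/14580000, min=122869/30000, spread=93859/583200
Step 7: max=3709474481/874800000, min=199736467/48600000, spread=4568723/34992000
Step 8: max=221732435629/52488000000, min=6013618889/1458000000, spread=8387449/83980800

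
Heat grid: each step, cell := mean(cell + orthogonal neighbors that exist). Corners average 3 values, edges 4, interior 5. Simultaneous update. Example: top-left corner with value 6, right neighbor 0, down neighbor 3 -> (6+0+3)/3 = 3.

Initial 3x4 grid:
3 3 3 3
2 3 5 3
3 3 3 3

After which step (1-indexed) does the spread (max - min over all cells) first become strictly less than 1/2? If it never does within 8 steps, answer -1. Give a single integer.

Step 1: max=7/2, min=8/3, spread=5/6
Step 2: max=171/50, min=101/36, spread=553/900
Step 3: max=7987/2400, min=41407/14400, spread=1303/2880
  -> spread < 1/2 first at step 3
Step 4: max=70967/21600, min=381437/129600, spread=8873/25920
Step 5: max=28254427/8640000, min=154141687/51840000, spread=123079/414720
Step 6: max=1681047593/518400000, min=9358117733/3110400000, spread=29126713/124416000
Step 7: max=100434726787/31104000000, min=565030092847/186624000000, spread=300626143/1492992000
Step 8: max=5993676723233/1866240000000, min=34120050885773/11197440000000, spread=14736075629/89579520000

Answer: 3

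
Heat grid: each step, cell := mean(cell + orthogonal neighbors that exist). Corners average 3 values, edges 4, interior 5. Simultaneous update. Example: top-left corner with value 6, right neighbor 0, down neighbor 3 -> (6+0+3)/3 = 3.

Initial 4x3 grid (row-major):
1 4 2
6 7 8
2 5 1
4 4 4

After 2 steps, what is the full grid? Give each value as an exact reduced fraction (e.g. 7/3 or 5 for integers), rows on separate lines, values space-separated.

After step 1:
  11/3 7/2 14/3
  4 6 9/2
  17/4 19/5 9/2
  10/3 17/4 3
After step 2:
  67/18 107/24 38/9
  215/48 109/25 59/12
  923/240 114/25 79/20
  71/18 863/240 47/12

Answer: 67/18 107/24 38/9
215/48 109/25 59/12
923/240 114/25 79/20
71/18 863/240 47/12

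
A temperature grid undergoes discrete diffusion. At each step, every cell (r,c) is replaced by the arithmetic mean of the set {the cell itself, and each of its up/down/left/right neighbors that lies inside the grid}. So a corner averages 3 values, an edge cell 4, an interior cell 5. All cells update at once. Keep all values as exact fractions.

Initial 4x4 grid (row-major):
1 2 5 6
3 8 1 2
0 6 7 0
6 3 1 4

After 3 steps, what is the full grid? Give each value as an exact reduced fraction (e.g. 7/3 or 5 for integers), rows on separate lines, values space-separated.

After step 1:
  2 4 7/2 13/3
  3 4 23/5 9/4
  15/4 24/5 3 13/4
  3 4 15/4 5/3
After step 2:
  3 27/8 493/120 121/36
  51/16 102/25 347/100 433/120
  291/80 391/100 97/25 61/24
  43/12 311/80 149/48 26/9
After step 3:
  51/16 4369/1200 12883/3600 997/270
  2781/800 7209/2000 1436/375 11683/3600
  8591/2400 3879/1000 20287/6000 11627/3600
  1333/360 2897/800 24769/7200 1229/432

Answer: 51/16 4369/1200 12883/3600 997/270
2781/800 7209/2000 1436/375 11683/3600
8591/2400 3879/1000 20287/6000 11627/3600
1333/360 2897/800 24769/7200 1229/432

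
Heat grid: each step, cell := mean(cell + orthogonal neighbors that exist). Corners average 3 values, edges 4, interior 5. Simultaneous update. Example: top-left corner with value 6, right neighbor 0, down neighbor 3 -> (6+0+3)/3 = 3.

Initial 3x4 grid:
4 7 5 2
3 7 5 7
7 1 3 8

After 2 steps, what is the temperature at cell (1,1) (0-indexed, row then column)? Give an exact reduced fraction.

Step 1: cell (1,1) = 23/5
Step 2: cell (1,1) = 51/10
Full grid after step 2:
  47/9 593/120 617/120 179/36
  1091/240 51/10 49/10 647/120
  161/36 1021/240 403/80 21/4

Answer: 51/10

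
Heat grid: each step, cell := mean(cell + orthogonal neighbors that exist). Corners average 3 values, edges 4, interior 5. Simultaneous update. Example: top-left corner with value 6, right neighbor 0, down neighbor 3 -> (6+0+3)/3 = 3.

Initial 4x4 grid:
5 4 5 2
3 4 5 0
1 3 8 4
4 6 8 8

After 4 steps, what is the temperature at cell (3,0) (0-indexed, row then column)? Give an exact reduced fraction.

Step 1: cell (3,0) = 11/3
Step 2: cell (3,0) = 35/9
Step 3: cell (3,0) = 9079/2160
Step 4: cell (3,0) = 279373/64800
Full grid after step 4:
  41471/10800 46649/12000 415969/108000 241523/64800
  69161/18000 122537/30000 30137/7200 903023/216000
  219397/54000 32071/7200 443357/90000 215387/43200
  279373/64800 1049923/216000 233687/43200 181307/32400

Answer: 279373/64800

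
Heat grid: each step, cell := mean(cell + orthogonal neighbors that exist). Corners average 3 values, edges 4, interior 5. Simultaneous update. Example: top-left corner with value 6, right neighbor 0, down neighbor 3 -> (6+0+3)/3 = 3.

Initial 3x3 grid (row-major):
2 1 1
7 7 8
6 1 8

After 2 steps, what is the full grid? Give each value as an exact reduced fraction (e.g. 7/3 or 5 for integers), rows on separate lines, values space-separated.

After step 1:
  10/3 11/4 10/3
  11/2 24/5 6
  14/3 11/2 17/3
After step 2:
  139/36 853/240 145/36
  183/40 491/100 99/20
  47/9 619/120 103/18

Answer: 139/36 853/240 145/36
183/40 491/100 99/20
47/9 619/120 103/18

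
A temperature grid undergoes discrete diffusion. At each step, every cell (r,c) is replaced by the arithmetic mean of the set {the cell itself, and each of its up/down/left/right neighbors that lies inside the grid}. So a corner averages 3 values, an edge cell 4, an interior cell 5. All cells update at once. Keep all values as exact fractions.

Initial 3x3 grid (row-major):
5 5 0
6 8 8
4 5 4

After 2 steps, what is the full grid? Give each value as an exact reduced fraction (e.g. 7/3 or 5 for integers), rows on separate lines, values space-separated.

After step 1:
  16/3 9/2 13/3
  23/4 32/5 5
  5 21/4 17/3
After step 2:
  187/36 617/120 83/18
  1349/240 269/50 107/20
  16/3 1339/240 191/36

Answer: 187/36 617/120 83/18
1349/240 269/50 107/20
16/3 1339/240 191/36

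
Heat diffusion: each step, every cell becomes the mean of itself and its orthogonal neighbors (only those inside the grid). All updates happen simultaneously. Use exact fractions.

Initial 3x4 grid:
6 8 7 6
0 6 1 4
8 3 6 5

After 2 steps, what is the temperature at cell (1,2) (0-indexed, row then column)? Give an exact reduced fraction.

Step 1: cell (1,2) = 24/5
Step 2: cell (1,2) = 433/100
Full grid after step 2:
  197/36 1231/240 1363/240 91/18
  127/30 259/50 433/100 73/15
  173/36 503/120 193/40 17/4

Answer: 433/100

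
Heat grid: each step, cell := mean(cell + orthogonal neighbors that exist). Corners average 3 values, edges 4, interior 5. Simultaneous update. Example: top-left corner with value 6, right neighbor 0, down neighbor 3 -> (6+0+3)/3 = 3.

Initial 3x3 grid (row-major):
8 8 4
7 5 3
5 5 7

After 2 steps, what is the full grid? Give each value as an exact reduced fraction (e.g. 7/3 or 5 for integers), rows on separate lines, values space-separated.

After step 1:
  23/3 25/4 5
  25/4 28/5 19/4
  17/3 11/2 5
After step 2:
  121/18 1471/240 16/3
  1511/240 567/100 407/80
  209/36 653/120 61/12

Answer: 121/18 1471/240 16/3
1511/240 567/100 407/80
209/36 653/120 61/12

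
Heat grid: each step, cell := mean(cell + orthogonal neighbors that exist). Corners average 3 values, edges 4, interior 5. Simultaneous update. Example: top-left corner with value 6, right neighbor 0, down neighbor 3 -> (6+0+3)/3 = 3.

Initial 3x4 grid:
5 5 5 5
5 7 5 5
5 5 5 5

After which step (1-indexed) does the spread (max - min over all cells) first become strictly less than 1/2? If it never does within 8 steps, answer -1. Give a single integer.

Step 1: max=11/2, min=5, spread=1/2
Step 2: max=273/50, min=5, spread=23/50
  -> spread < 1/2 first at step 2
Step 3: max=12811/2400, min=1013/200, spread=131/480
Step 4: max=114551/21600, min=18391/3600, spread=841/4320
Step 5: max=45742051/8640000, min=3693373/720000, spread=56863/345600
Step 6: max=410334341/77760000, min=33389543/6480000, spread=386393/3110400
Step 7: max=163913723131/31104000000, min=13380358813/2592000000, spread=26795339/248832000
Step 8: max=9815015714129/1866240000000, min=804686149667/155520000000, spread=254051069/2985984000

Answer: 2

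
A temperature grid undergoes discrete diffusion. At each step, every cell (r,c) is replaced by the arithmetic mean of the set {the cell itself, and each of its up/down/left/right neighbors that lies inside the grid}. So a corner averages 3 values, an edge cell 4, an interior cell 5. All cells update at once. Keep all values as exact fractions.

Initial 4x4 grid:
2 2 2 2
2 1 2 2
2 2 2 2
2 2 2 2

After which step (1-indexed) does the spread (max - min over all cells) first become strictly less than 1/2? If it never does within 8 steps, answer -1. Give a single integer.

Step 1: max=2, min=7/4, spread=1/4
  -> spread < 1/2 first at step 1
Step 2: max=2, min=89/50, spread=11/50
Step 3: max=2, min=4433/2400, spread=367/2400
Step 4: max=1187/600, min=20029/10800, spread=1337/10800
Step 5: max=35531/18000, min=606331/324000, spread=33227/324000
Step 6: max=211951/108000, min=18225673/9720000, spread=849917/9720000
Step 7: max=3171467/1620000, min=549485653/291600000, spread=21378407/291600000
Step 8: max=948311657/486000000, min=16529537629/8748000000, spread=540072197/8748000000

Answer: 1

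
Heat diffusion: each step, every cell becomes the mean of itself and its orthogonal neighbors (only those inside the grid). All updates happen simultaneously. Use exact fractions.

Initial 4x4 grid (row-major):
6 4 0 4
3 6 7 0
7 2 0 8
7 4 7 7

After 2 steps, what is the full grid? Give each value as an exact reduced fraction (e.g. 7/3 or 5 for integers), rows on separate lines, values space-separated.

After step 1:
  13/3 4 15/4 4/3
  11/2 22/5 13/5 19/4
  19/4 19/5 24/5 15/4
  6 5 9/2 22/3
After step 2:
  83/18 989/240 701/240 59/18
  1139/240 203/50 203/50 373/120
  401/80 91/20 389/100 619/120
  21/4 193/40 649/120 187/36

Answer: 83/18 989/240 701/240 59/18
1139/240 203/50 203/50 373/120
401/80 91/20 389/100 619/120
21/4 193/40 649/120 187/36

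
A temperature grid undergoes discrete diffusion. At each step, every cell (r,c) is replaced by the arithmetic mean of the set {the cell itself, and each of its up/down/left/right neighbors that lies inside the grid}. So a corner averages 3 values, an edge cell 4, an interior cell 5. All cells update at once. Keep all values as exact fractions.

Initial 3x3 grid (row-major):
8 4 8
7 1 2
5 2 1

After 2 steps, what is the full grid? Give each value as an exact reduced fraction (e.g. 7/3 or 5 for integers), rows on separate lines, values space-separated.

After step 1:
  19/3 21/4 14/3
  21/4 16/5 3
  14/3 9/4 5/3
After step 2:
  101/18 389/80 155/36
  389/80 379/100 47/15
  73/18 707/240 83/36

Answer: 101/18 389/80 155/36
389/80 379/100 47/15
73/18 707/240 83/36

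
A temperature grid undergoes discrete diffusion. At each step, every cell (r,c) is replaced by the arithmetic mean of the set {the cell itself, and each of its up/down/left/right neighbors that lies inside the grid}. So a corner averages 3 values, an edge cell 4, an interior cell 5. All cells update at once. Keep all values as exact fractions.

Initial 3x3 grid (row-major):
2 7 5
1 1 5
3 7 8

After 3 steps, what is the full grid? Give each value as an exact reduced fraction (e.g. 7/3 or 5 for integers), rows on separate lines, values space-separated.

After step 1:
  10/3 15/4 17/3
  7/4 21/5 19/4
  11/3 19/4 20/3
After step 2:
  53/18 339/80 85/18
  259/80 96/25 1277/240
  61/18 1157/240 97/18
After step 3:
  3751/1080 18893/4800 5141/1080
  16093/4800 6437/1500 69379/14400
  4121/1080 62779/14400 5591/1080

Answer: 3751/1080 18893/4800 5141/1080
16093/4800 6437/1500 69379/14400
4121/1080 62779/14400 5591/1080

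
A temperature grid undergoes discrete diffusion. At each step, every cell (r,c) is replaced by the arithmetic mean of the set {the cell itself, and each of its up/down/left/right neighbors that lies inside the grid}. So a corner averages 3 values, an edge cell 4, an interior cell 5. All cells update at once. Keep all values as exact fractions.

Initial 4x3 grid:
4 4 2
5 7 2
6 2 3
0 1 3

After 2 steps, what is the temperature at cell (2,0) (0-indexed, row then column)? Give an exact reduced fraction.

Step 1: cell (2,0) = 13/4
Step 2: cell (2,0) = 893/240
Full grid after step 2:
  169/36 61/16 125/36
  205/48 421/100 19/6
  893/240 301/100 91/30
  85/36 299/120 19/9

Answer: 893/240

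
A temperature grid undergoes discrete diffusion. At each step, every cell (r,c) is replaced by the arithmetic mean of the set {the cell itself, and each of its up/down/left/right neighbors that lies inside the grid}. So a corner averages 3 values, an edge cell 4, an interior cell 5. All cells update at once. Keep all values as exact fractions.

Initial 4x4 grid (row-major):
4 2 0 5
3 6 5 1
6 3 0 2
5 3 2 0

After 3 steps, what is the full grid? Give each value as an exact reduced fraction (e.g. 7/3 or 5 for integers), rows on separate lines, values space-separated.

Answer: 161/45 967/300 72/25 149/60
96/25 1709/500 663/250 1463/600
3551/900 1987/600 7501/3000 3251/1800
4163/1080 11489/3600 7597/3600 1837/1080

Derivation:
After step 1:
  3 3 3 2
  19/4 19/5 12/5 13/4
  17/4 18/5 12/5 3/4
  14/3 13/4 5/4 4/3
After step 2:
  43/12 16/5 13/5 11/4
  79/20 351/100 297/100 21/10
  259/60 173/50 52/25 29/15
  73/18 383/120 247/120 10/9
After step 3:
  161/45 967/300 72/25 149/60
  96/25 1709/500 663/250 1463/600
  3551/900 1987/600 7501/3000 3251/1800
  4163/1080 11489/3600 7597/3600 1837/1080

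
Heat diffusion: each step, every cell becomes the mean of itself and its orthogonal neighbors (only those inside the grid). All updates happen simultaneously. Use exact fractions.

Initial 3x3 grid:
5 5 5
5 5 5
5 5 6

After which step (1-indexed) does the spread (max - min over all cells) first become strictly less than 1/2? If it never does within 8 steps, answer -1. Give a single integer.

Step 1: max=16/3, min=5, spread=1/3
  -> spread < 1/2 first at step 1
Step 2: max=95/18, min=5, spread=5/18
Step 3: max=1121/216, min=5, spread=41/216
Step 4: max=66931/12960, min=1811/360, spread=347/2592
Step 5: max=3994937/777600, min=18157/3600, spread=2921/31104
Step 6: max=239108539/46656000, min=2185483/432000, spread=24611/373248
Step 7: max=14315522033/2799360000, min=49256741/9720000, spread=207329/4478976
Step 8: max=857837952451/167961600000, min=2630801599/518400000, spread=1746635/53747712

Answer: 1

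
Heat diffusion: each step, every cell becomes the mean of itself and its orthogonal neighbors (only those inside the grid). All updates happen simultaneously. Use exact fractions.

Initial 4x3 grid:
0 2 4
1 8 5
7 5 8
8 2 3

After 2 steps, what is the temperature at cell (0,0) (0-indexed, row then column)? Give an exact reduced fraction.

Step 1: cell (0,0) = 1
Step 2: cell (0,0) = 17/6
Full grid after step 2:
  17/6 371/120 161/36
  289/80 479/100 581/120
  251/48 126/25 131/24
  185/36 41/8 169/36

Answer: 17/6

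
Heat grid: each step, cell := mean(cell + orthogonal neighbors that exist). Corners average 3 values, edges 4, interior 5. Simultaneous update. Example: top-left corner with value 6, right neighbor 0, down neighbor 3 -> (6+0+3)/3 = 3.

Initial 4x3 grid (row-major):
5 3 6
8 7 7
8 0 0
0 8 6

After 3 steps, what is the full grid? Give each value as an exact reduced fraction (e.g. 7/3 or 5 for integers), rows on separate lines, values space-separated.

After step 1:
  16/3 21/4 16/3
  7 5 5
  4 23/5 13/4
  16/3 7/2 14/3
After step 2:
  211/36 251/48 187/36
  16/3 537/100 223/48
  157/30 407/100 1051/240
  77/18 181/40 137/36
After step 3:
  2365/432 77957/14400 1085/216
  9809/1800 14789/3000 35261/7200
  17023/3600 9431/2000 30421/7200
  5053/1080 10007/2400 9151/2160

Answer: 2365/432 77957/14400 1085/216
9809/1800 14789/3000 35261/7200
17023/3600 9431/2000 30421/7200
5053/1080 10007/2400 9151/2160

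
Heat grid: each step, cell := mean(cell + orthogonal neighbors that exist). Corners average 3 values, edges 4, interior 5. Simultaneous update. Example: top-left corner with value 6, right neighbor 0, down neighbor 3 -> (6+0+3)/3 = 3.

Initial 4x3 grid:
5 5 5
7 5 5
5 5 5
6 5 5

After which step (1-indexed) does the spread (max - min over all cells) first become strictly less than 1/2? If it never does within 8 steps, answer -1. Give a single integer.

Step 1: max=23/4, min=5, spread=3/4
Step 2: max=1339/240, min=5, spread=139/240
Step 3: max=39059/7200, min=507/100, spread=511/1440
  -> spread < 1/2 first at step 3
Step 4: max=1161193/216000, min=184163/36000, spread=11243/43200
Step 5: max=34495691/6480000, min=11137997/2160000, spread=10817/64800
Step 6: max=257784943/48600000, min=335444249/64800000, spread=992281/7776000
Step 7: max=9241137607/1749600000, min=16163494493/3110400000, spread=95470051/1119744000
Step 8: max=461180801129/87480000000, min=134965073191/25920000000, spread=363115463/5598720000

Answer: 3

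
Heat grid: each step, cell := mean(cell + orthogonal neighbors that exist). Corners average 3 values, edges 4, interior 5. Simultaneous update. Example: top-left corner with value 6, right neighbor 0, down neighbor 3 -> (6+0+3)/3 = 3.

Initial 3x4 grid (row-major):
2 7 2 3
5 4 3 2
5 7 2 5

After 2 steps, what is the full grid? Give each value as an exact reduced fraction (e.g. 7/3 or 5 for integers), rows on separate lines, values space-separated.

After step 1:
  14/3 15/4 15/4 7/3
  4 26/5 13/5 13/4
  17/3 9/2 17/4 3
After step 2:
  149/36 521/120 373/120 28/9
  293/60 401/100 381/100 671/240
  85/18 1177/240 287/80 7/2

Answer: 149/36 521/120 373/120 28/9
293/60 401/100 381/100 671/240
85/18 1177/240 287/80 7/2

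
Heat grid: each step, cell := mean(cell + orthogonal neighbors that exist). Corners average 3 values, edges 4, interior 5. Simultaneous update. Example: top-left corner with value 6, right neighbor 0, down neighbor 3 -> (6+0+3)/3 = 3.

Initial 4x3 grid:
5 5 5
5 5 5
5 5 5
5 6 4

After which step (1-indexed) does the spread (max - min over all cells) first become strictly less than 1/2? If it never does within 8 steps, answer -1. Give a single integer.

Step 1: max=16/3, min=19/4, spread=7/12
Step 2: max=77/15, min=59/12, spread=13/60
  -> spread < 1/2 first at step 2
Step 3: max=692/135, min=11899/2400, spread=3629/21600
Step 4: max=164401/32400, min=119531/24000, spread=60683/648000
Step 5: max=4925947/972000, min=1077811/216000, spread=30319/388800
Step 6: max=294600953/58320000, min=32390767/6480000, spread=61681/1166400
Step 7: max=8828547701/1749600000, min=972169639/194400000, spread=1580419/34992000
Step 8: max=529013917609/104976000000, min=58387225901/11664000000, spread=7057769/209952000

Answer: 2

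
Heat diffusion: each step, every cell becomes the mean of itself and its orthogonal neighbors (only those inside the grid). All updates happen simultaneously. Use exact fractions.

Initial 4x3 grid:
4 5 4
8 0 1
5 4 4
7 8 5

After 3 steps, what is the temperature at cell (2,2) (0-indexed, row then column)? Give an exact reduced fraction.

Step 1: cell (2,2) = 7/2
Step 2: cell (2,2) = 937/240
Step 3: cell (2,2) = 30223/7200
Full grid after step 3:
  4763/1080 17767/4800 907/270
  32503/7200 8073/2000 24353/7200
  37873/7200 1724/375 30223/7200
  12337/2160 9707/1800 10507/2160

Answer: 30223/7200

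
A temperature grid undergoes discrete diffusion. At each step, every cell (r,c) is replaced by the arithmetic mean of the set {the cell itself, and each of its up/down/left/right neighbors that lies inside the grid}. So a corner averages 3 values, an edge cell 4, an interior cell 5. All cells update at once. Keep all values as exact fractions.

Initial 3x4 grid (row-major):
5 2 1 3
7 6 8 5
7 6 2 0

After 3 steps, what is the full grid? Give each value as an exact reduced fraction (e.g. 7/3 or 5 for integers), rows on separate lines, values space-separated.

Answer: 10813/2160 16031/3600 2371/600 158/45
78289/14400 15013/3000 24491/6000 6623/1800
6239/1080 36937/7200 30977/7200 7829/2160

Derivation:
After step 1:
  14/3 7/2 7/2 3
  25/4 29/5 22/5 4
  20/3 21/4 4 7/3
After step 2:
  173/36 131/30 18/5 7/2
  1403/240 126/25 217/50 103/30
  109/18 1303/240 959/240 31/9
After step 3:
  10813/2160 16031/3600 2371/600 158/45
  78289/14400 15013/3000 24491/6000 6623/1800
  6239/1080 36937/7200 30977/7200 7829/2160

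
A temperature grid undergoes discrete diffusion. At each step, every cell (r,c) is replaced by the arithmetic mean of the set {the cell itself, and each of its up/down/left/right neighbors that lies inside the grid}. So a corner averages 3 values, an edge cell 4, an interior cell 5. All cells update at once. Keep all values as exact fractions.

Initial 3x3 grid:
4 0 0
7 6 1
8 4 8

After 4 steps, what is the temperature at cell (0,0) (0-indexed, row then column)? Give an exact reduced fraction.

Step 1: cell (0,0) = 11/3
Step 2: cell (0,0) = 149/36
Step 3: cell (0,0) = 8371/2160
Step 4: cell (0,0) = 527717/129600
Full grid after step 4:
  527717/129600 55341/16000 413167/129600
  1326013/288000 382667/90000 3156289/864000
  679717/129600 2066207/432000 571567/129600

Answer: 527717/129600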